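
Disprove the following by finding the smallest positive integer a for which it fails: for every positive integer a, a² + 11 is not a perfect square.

a = 5

Check each positive integer a in order until a² + 11 is a perfect square.
The first 4 eligible values, up to a = 4, all satisfy the conclusion.
a = 5: 5² + 11 = 36 = 6², a perfect square.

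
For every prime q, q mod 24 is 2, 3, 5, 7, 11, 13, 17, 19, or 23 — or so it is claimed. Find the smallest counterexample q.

q = 73

The first 20 eligible values, up to q = 71, all satisfy the conclusion.
q = 73: 73 mod 24 = 1 — not in {2, 3, 5, 7, 11, 13, 17, 19, 23}.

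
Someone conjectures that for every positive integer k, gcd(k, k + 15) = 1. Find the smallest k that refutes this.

For k = 1, 2 the conclusion holds.
k = 3: gcd(3, 18) = 3.

k = 3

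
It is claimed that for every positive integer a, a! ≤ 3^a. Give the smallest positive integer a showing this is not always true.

a = 1: a! = 1 and 3^a = 3, so 1 ≤ 3.
a = 2: a! = 2 and 3^a = 9, so 2 ≤ 9.
a = 3: a! = 6 and 3^a = 27, so 6 ≤ 27.
a = 4: a! = 24 and 3^a = 81, so 24 ≤ 81.
a = 5: a! = 120 and 3^a = 243, so 120 ≤ 243.
a = 6: a! = 720 and 3^a = 729, so 720 ≤ 729.
a = 7: a! = 5040 and 3^a = 2187, so 5040 > 2187.

a = 7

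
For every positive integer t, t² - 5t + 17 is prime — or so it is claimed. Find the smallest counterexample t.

Check each positive integer t in order until t² - 5t + 17 is not prime.
For t = 1, 2, 3, 4, …, 10, 11, 12 the conclusion holds.
t = 13: t² - 5t + 17 = 121 = 11 × 11, composite.

t = 13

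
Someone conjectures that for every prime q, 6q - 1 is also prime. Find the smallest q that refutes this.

Check each prime q in order until 6q - 1 is not prime.
For q = 2, 3, 5, 7 the conclusion holds.
q = 11: 6q - 1 = 65 = 5 × 13, not prime.
So q = 11 is the smallest counterexample.

q = 11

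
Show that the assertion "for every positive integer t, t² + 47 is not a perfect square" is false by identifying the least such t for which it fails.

For t = 1, 2, 3, 4, …, 20, 21, 22 the conclusion holds.
t = 23: 23² + 47 = 576 = 24², a perfect square.
So t = 23 is the smallest counterexample.

t = 23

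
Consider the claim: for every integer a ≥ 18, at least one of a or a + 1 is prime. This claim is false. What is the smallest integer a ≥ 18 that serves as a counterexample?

a = 20

a = 18: 19 is prime.
a = 19: 19 is prime.
a = 20: 20 = 2 × 10; 21 = 3 × 7 — both composite.
Hence a = 20 is a counterexample.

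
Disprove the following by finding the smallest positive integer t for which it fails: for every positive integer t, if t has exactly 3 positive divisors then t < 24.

We need the least positive integer t for which t has exactly 3 positive divisors but the claim fails.
t = 4: τ(4) = 3; 4 < 24.
t = 9: τ(9) = 3; 9 < 24.
t = 25: τ(25) = 3; 25 ≥ 24.
So t = 25 is the smallest counterexample.

t = 25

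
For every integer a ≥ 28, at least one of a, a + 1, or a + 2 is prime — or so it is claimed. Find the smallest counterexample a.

a = 32

Check each integer a ≥ 28 in order until a, a + 1, a + 2 are all composite.
a = 28: 29 is prime.
a = 29: 29 is prime.
a = 30: 31 is prime.
a = 31: 31 is prime.
a = 32: 32 = 2 × 16; 33 = 3 × 11; 34 = 2 × 17 — all composite.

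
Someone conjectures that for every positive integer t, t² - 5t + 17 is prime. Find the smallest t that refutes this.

The first 12 eligible values, up to t = 12, all satisfy the conclusion.
t = 13: t² - 5t + 17 = 121 = 11 × 11, composite.
Thus t = 13 disproves the claim, and no smaller t works.

t = 13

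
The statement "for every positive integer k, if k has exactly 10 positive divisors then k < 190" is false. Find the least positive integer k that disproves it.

k = 208

Check each positive integer k in order until k has exactly 10 positive divisors but the claim fails.
For k = 48, 80, 112, 162, 176 the conclusion holds.
k = 208: τ(208) = 10; 208 ≥ 190.
Thus k = 208 disproves the claim, and no smaller k works.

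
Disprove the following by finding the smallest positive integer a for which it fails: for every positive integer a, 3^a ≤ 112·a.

a = 6

a = 1: 3^a = 3 and 112·a = 112, so 3 ≤ 112.
a = 2: 3^a = 9 and 112·a = 224, so 9 ≤ 224.
a = 3: 3^a = 27 and 112·a = 336, so 27 ≤ 336.
a = 4: 3^a = 81 and 112·a = 448, so 81 ≤ 448.
a = 5: 3^a = 243 and 112·a = 560, so 243 ≤ 560.
a = 6: 3^a = 729 and 112·a = 672, so 729 > 672.
So a = 6 is the smallest counterexample.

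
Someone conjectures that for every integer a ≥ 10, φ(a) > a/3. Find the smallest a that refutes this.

a = 12

For a = 10, 11 the conclusion holds.
a = 12: φ(12) = 4 and 12/3 = 4, so φ(12) ≤ 12/3.
So a = 12 is the smallest counterexample.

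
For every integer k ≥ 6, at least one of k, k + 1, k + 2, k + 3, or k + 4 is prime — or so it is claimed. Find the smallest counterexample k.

k = 24

We need the least integer k ≥ 6 for which k, k + 1, k + 2, k + 3, k + 4 are all composite.
For k = 6, 7, 8, 9, …, 21, 22, 23 the conclusion holds.
k = 24: 24 = 2 × 12; 25 = 5 × 5; 26 = 2 × 13; 27 = 3 × 9; 28 = 2 × 14 — all composite.
So k = 24 is the smallest counterexample.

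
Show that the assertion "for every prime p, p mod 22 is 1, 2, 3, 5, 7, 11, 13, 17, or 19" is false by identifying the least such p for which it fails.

Check each prime p in order until the claim fails.
The first 10 eligible values, up to p = 29, all satisfy the conclusion.
p = 31: 31 mod 22 = 9 — not in {1, 2, 3, 5, 7, 11, 13, 17, 19}.
Thus p = 31 disproves the claim, and no smaller p works.

p = 31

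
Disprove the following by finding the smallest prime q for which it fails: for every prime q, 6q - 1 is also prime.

q = 11

We need the least prime q for which 6q - 1 is not prime.
The first 4 eligible values, up to q = 7, all satisfy the conclusion.
q = 11: 6q - 1 = 65 = 5 × 13, not prime.
Hence q = 11 is a counterexample.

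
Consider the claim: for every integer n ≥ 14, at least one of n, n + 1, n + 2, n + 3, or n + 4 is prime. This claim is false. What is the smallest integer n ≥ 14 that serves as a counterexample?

For n = 14, 15, 16, 17, 18, 19, 20, 21, 22, 23 the conclusion holds.
n = 24: 24 = 2 × 12; 25 = 5 × 5; 26 = 2 × 13; 27 = 3 × 9; 28 = 2 × 14 — all composite.
Thus n = 24 disproves the claim, and no smaller n works.

n = 24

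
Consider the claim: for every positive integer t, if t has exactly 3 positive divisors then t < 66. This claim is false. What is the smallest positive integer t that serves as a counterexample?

t = 121

A counterexample is any positive integer t such that t has exactly 3 positive divisors but the claim fails; we check each in order.
t = 4: τ(4) = 3; 4 < 66.
t = 9: τ(9) = 3; 9 < 66.
t = 25: τ(25) = 3; 25 < 66.
t = 49: τ(49) = 3; 49 < 66.
t = 121: τ(121) = 3; 121 ≥ 66.
So t = 121 is the smallest counterexample.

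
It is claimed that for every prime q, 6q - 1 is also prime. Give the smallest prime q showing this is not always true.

q = 11

We need the least prime q for which 6q - 1 is not prime.
q = 2: 6q - 1 = 11, prime.
q = 3: 6q - 1 = 17, prime.
q = 5: 6q - 1 = 29, prime.
q = 7: 6q - 1 = 41, prime.
q = 11: 6q - 1 = 65 = 5 × 13, not prime.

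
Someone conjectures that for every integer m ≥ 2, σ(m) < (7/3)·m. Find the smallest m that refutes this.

m = 12

Check each integer m ≥ 2 in order until the claim fails.
For m = 2, 3, 4, 5, 6, 7, 8, 9, 10, 11 the conclusion holds.
m = 12: σ(12) = 28; 28 ≥ 28.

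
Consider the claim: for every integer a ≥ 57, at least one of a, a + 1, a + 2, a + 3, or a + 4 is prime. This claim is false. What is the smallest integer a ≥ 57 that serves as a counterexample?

a = 57: 59 is prime.
a = 58: 59 is prime.
a = 59: 59 is prime.
a = 60: 61 is prime.
a = 61: 61 is prime.
a = 62: 62 = 2 × 31; 63 = 3 × 21; 64 = 2 × 32; 65 = 5 × 13; 66 = 2 × 33 — all composite.
Thus a = 62 disproves the claim, and no smaller a works.

a = 62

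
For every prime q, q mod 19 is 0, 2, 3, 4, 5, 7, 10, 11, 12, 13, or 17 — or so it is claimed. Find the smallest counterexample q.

q = 37

A counterexample is any prime q such that the claim fails; we check each in order.
The first 11 eligible values, up to q = 31, all satisfy the conclusion.
q = 37: 37 mod 19 = 18 — not in {0, 2, 3, 4, 5, 7, 10, 11, 12, 13, 17}.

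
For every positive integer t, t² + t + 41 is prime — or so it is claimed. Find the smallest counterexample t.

We need the least positive integer t for which t² + t + 41 is not prime.
The first 39 eligible values, up to t = 39, all satisfy the conclusion.
t = 40: t² + t + 41 = 1681 = 41 × 41, composite.
Hence t = 40 is a counterexample.

t = 40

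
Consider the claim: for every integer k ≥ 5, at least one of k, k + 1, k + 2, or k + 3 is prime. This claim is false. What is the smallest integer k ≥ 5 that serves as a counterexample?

We need the least integer k ≥ 5 for which k, k + 1, k + 2, k + 3 are all composite.
For k = 5, 6, 7, 8, …, 21, 22, 23 the conclusion holds.
k = 24: 24 = 2 × 12; 25 = 5 × 5; 26 = 2 × 13; 27 = 3 × 9 — all composite.

k = 24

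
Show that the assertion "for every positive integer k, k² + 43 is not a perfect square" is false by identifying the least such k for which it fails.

k = 21

A counterexample is any positive integer k such that k² + 43 is a perfect square; we check each in order.
For k = 1, 2, 3, 4, …, 18, 19, 20 the conclusion holds.
k = 21: 21² + 43 = 484 = 22², a perfect square.
Thus k = 21 disproves the claim, and no smaller k works.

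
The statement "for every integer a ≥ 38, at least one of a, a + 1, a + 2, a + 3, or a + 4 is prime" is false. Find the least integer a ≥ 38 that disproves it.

a = 48

A counterexample is any integer a ≥ 38 such that a, a + 1, a + 2, a + 3, a + 4 are all composite; we check each in order.
For a = 38, 39, 40, 41, 42, 43, 44, 45, 46, 47 the conclusion holds.
a = 48: 48 = 2 × 24; 49 = 7 × 7; 50 = 2 × 25; 51 = 3 × 17; 52 = 2 × 26 — all composite.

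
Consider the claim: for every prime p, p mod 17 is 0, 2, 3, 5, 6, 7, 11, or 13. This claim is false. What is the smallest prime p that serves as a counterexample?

p = 29

We need the least prime p for which the claim fails.
The first 9 eligible values, up to p = 23, all satisfy the conclusion.
p = 29: 29 mod 17 = 12 — not in {0, 2, 3, 5, 6, 7, 11, 13}.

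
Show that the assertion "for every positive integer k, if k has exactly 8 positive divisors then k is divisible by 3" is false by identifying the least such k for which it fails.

k = 40

We need the least positive integer k for which k has exactly 8 positive divisors but k is not divisible by 3.
k = 24: τ(24) = 8; 24 mod 3 = 0.
k = 30: τ(30) = 8; 30 mod 3 = 0.
k = 40: τ(40) = 8; 40 mod 3 = 1.
Thus k = 40 disproves the claim, and no smaller k works.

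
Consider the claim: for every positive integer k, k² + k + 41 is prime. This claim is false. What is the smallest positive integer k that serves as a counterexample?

k = 40

The first 39 eligible values, up to k = 39, all satisfy the conclusion.
k = 40: k² + k + 41 = 1681 = 41 × 41, composite.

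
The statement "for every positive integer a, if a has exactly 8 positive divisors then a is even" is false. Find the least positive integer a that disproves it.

a = 105

Check each positive integer a in order until a has exactly 8 positive divisors but a is odd.
The first 12 eligible values, up to a = 104, all satisfy the conclusion.
a = 105: divisors of 105: 1, 3, 5, 7, 15, 21, 35, 105; 105 is odd.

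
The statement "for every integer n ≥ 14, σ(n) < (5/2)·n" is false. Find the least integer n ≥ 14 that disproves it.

n = 24

A counterexample is any integer n ≥ 14 such that the claim fails; we check each in order.
The first 10 eligible values, up to n = 23, all satisfy the conclusion.
n = 24: σ(24) = 60; 60 ≥ 60.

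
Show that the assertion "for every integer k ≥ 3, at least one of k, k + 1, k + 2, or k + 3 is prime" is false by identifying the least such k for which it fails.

The first 21 eligible values, up to k = 23, all satisfy the conclusion.
k = 24: 24 = 2 × 12; 25 = 5 × 5; 26 = 2 × 13; 27 = 3 × 9 — all composite.

k = 24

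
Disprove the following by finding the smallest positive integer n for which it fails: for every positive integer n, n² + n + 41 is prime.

n = 40

We need the least positive integer n for which n² + n + 41 is not prime.
For n = 1, 2, 3, 4, …, 37, 38, 39 the conclusion holds.
n = 40: n² + n + 41 = 1681 = 41 × 41, composite.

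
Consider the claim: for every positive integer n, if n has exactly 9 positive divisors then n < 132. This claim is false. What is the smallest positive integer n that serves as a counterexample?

n = 196

We need the least positive integer n for which n has exactly 9 positive divisors but the claim fails.
For n = 36, 100 the conclusion holds.
n = 196: τ(196) = 9; 196 ≥ 132.
Thus n = 196 disproves the claim, and no smaller n works.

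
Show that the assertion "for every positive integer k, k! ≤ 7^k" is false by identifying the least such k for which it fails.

Check each positive integer k in order until k! > 7^k.
The first 16 eligible values, up to k = 16, all satisfy the conclusion.
k = 17: k! = 355687428096000 and 7^k = 232630513987207, so 355687428096000 > 232630513987207.
So k = 17 is the smallest counterexample.

k = 17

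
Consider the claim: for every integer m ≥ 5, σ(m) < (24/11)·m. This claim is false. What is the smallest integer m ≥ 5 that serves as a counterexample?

m = 12

Check each integer m ≥ 5 in order until the claim fails.
For m = 5, 6, 7, 8, 9, 10, 11 the conclusion holds.
m = 12: σ(12) = 28; 28 ≥ 288/11.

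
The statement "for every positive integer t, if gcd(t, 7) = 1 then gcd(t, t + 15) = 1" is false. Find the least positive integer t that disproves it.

Check each positive integer t in order until gcd(t, 7) = 1 but gcd(t, t + 15) > 1.
For t = 1, 2 the conclusion holds.
t = 3: gcd(3, 18) = 3.
So t = 3 is the smallest counterexample.

t = 3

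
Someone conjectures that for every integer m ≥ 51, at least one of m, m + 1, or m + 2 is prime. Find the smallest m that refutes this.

m = 51: 53 is prime.
m = 52: 53 is prime.
m = 53: 53 is prime.
m = 54: 54 = 2 × 27; 55 = 5 × 11; 56 = 2 × 28 — all composite.

m = 54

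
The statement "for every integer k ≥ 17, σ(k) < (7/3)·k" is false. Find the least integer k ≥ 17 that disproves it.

A counterexample is any integer k ≥ 17 such that the claim fails; we check each in order.
The first 7 eligible values, up to k = 23, all satisfy the conclusion.
k = 24: σ(24) = 60; 60 ≥ 56.

k = 24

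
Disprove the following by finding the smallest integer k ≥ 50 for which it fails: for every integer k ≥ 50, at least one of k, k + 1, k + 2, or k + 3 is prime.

k = 54

The first 4 eligible values, up to k = 53, all satisfy the conclusion.
k = 54: 54 = 2 × 27; 55 = 5 × 11; 56 = 2 × 28; 57 = 3 × 19 — all composite.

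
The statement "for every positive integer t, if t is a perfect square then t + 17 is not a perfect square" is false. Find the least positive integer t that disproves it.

Check each positive integer t in order until t is a perfect square but t + 17 is a perfect square.
t = 1: 1 + 17 = 18, not a perfect square.
t = 4: 4 + 17 = 21, not a perfect square.
t = 9: 9 + 17 = 26, not a perfect square.
t = 16: 16 + 17 = 33, not a perfect square.
t = 25: 25 + 17 = 42, not a perfect square.
t = 36: 36 + 17 = 53, not a perfect square.
t = 49: 49 + 17 = 66, not a perfect square.
t = 64: 64 = 8² and 64 + 17 = 81 = 9².
Hence t = 64 is a counterexample.

t = 64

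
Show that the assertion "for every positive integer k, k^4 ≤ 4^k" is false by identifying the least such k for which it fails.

k = 3

For k = 1, 2 the conclusion holds.
k = 3: k^4 = 81 and 4^k = 64, so 81 > 64.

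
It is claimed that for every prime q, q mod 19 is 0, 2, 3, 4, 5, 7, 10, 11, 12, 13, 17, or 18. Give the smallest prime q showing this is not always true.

q = 47

Check each prime q in order until the claim fails.
The first 14 eligible values, up to q = 43, all satisfy the conclusion.
q = 47: 47 mod 19 = 9 — not in {0, 2, 3, 4, 5, 7, 10, 11, 12, 13, 17, 18}.
So q = 47 is the smallest counterexample.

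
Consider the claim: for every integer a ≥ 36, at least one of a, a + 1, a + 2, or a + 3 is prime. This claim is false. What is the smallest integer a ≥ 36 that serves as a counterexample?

We need the least integer a ≥ 36 for which a, a + 1, a + 2, a + 3 are all composite.
For a = 36, 37, 38, 39, …, 45, 46, 47 the conclusion holds.
a = 48: 48 = 2 × 24; 49 = 7 × 7; 50 = 2 × 25; 51 = 3 × 17 — all composite.
Hence a = 48 is a counterexample.

a = 48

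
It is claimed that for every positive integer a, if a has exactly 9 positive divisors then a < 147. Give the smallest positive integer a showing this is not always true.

A counterexample is any positive integer a such that a has exactly 9 positive divisors but the claim fails; we check each in order.
For a = 36, 100 the conclusion holds.
a = 196: τ(196) = 9; 196 ≥ 147.
So a = 196 is the smallest counterexample.

a = 196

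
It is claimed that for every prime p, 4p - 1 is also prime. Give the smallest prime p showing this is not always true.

p = 7

For p = 2, 3, 5 the conclusion holds.
p = 7: 4p - 1 = 27 = 3 × 9, not prime.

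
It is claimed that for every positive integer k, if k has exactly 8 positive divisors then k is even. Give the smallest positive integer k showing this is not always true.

k = 105

Check each positive integer k in order until k has exactly 8 positive divisors but k is odd.
For k = 24, 30, 40, 42, …, 88, 102, 104 the conclusion holds.
k = 105: divisors of 105: 1, 3, 5, 7, 15, 21, 35, 105; 105 is odd.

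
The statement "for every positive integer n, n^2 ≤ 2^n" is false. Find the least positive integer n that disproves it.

n = 3

We need the least positive integer n for which n^2 > 2^n.
For n = 1, 2 the conclusion holds.
n = 3: n^2 = 9 and 2^n = 8, so 9 > 8.
So n = 3 is the smallest counterexample.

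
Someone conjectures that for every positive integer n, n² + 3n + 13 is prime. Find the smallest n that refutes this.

The first 8 eligible values, up to n = 8, all satisfy the conclusion.
n = 9: n² + 3n + 13 = 121 = 11 × 11, composite.
So n = 9 is the smallest counterexample.

n = 9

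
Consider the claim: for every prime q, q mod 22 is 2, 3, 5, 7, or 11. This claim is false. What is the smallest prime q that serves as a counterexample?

q = 13

A counterexample is any prime q such that the claim fails; we check each in order.
For q = 2, 3, 5, 7, 11 the conclusion holds.
q = 13: 13 mod 22 = 13 — not in {2, 3, 5, 7, 11}.
Hence q = 13 is a counterexample.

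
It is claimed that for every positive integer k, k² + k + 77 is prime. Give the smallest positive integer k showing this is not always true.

We need the least positive integer k for which k² + k + 77 is not prime.
k = 1: k² + k + 77 = 79, prime.
k = 2: k² + k + 77 = 83, prime.
k = 3: k² + k + 77 = 89, prime.
k = 4: k² + k + 77 = 97, prime.
k = 5: k² + k + 77 = 107, prime.
k = 6: k² + k + 77 = 119 = 7 × 17, composite.
So k = 6 is the smallest counterexample.

k = 6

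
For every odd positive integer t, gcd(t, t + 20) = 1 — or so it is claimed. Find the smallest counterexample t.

t = 5

For t = 1, 3 the conclusion holds.
t = 5: gcd(5, 25) = 5.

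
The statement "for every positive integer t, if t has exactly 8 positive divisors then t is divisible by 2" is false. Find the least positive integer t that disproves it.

t = 105

For t = 24, 30, 40, 42, …, 88, 102, 104 the conclusion holds.
t = 105: τ(105) = 8; 105 mod 2 = 1.
Hence t = 105 is a counterexample.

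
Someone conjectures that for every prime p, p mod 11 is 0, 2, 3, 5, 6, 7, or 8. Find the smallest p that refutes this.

p = 2: 2 mod 11 = 2.
p = 3: 3 mod 11 = 3.
p = 5: 5 mod 11 = 5.
p = 7: 7 mod 11 = 7.
p = 11: 11 mod 11 = 0.
p = 13: 13 mod 11 = 2.
p = 17: 17 mod 11 = 6.
p = 19: 19 mod 11 = 8.
p = 23: 23 mod 11 = 1 — not in {0, 2, 3, 5, 6, 7, 8}.

p = 23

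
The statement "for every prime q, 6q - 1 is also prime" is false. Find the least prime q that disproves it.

q = 2: 6q - 1 = 11, prime.
q = 3: 6q - 1 = 17, prime.
q = 5: 6q - 1 = 29, prime.
q = 7: 6q - 1 = 41, prime.
q = 11: 6q - 1 = 65 = 5 × 13, not prime.
Hence q = 11 is a counterexample.

q = 11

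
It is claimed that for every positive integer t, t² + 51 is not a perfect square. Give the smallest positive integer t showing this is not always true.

A counterexample is any positive integer t such that t² + 51 is a perfect square; we check each in order.
The first 6 eligible values, up to t = 6, all satisfy the conclusion.
t = 7: 7² + 51 = 100 = 10², a perfect square.
Thus t = 7 disproves the claim, and no smaller t works.

t = 7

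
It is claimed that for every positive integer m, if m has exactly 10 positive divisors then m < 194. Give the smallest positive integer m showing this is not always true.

The first 5 eligible values, up to m = 176, all satisfy the conclusion.
m = 208: τ(208) = 10; 208 ≥ 194.
Hence m = 208 is a counterexample.

m = 208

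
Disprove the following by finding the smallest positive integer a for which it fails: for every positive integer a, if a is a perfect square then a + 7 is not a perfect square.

A counterexample is any positive integer a such that a is a perfect square but a + 7 is a perfect square; we check each in order.
For a = 1, 4 the conclusion holds.
a = 9: 9 = 3² and 9 + 7 = 16 = 4².

a = 9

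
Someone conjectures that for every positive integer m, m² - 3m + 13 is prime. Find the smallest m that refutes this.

We need the least positive integer m for which m² - 3m + 13 is not prime.
For m = 1, 2, 3, 4, …, 9, 10, 11 the conclusion holds.
m = 12: m² - 3m + 13 = 121 = 11 × 11, composite.
Thus m = 12 disproves the claim, and no smaller m works.

m = 12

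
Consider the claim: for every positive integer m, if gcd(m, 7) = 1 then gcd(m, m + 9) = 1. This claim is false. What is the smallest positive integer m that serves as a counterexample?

We need the least positive integer m for which gcd(m, 7) = 1 but gcd(m, m + 9) > 1.
For m = 1, 2 the conclusion holds.
m = 3: gcd(3, 12) = 3.
Hence m = 3 is a counterexample.

m = 3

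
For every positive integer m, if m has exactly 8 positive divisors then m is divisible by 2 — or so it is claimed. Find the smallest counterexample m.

m = 105

We need the least positive integer m for which m has exactly 8 positive divisors but m is not divisible by 2.
For m = 24, 30, 40, 42, …, 88, 102, 104 the conclusion holds.
m = 105: τ(105) = 8; 105 mod 2 = 1.
So m = 105 is the smallest counterexample.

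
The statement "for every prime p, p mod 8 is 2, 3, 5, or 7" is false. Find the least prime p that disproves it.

A counterexample is any prime p such that the claim fails; we check each in order.
The first 6 eligible values, up to p = 13, all satisfy the conclusion.
p = 17: 17 mod 8 = 1 — not in {2, 3, 5, 7}.

p = 17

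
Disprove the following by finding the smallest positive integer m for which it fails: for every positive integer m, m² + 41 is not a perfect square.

The first 19 eligible values, up to m = 19, all satisfy the conclusion.
m = 20: 20² + 41 = 441 = 21², a perfect square.
Hence m = 20 is a counterexample.

m = 20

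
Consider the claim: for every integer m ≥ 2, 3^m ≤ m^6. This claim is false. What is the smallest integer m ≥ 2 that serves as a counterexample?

m = 15

For m = 2, 3, 4, 5, …, 12, 13, 14 the conclusion holds.
m = 15: 3^m = 14348907 and m^6 = 11390625, so 14348907 > 11390625.
Thus m = 15 disproves the claim, and no smaller m works.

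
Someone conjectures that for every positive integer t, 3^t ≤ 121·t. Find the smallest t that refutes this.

t = 6

We need the least positive integer t for which 3^t > 121·t.
t = 1: 3^t = 3 and 121·t = 121, so 3 ≤ 121.
t = 2: 3^t = 9 and 121·t = 242, so 9 ≤ 242.
t = 3: 3^t = 27 and 121·t = 363, so 27 ≤ 363.
t = 4: 3^t = 81 and 121·t = 484, so 81 ≤ 484.
t = 5: 3^t = 243 and 121·t = 605, so 243 ≤ 605.
t = 6: 3^t = 729 and 121·t = 726, so 729 > 726.
Thus t = 6 disproves the claim, and no smaller t works.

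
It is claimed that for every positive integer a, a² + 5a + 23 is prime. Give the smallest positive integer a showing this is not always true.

We need the least positive integer a for which a² + 5a + 23 is not prime.
For a = 1, 2, 3, 4, …, 11, 12, 13 the conclusion holds.
a = 14: a² + 5a + 23 = 289 = 17 × 17, composite.
Hence a = 14 is a counterexample.

a = 14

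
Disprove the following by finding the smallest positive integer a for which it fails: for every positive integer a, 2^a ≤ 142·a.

a = 11

A counterexample is any positive integer a such that 2^a > 142·a; we check each in order.
The first 10 eligible values, up to a = 10, all satisfy the conclusion.
a = 11: 2^a = 2048 and 142·a = 1562, so 2048 > 1562.
Thus a = 11 disproves the claim, and no smaller a works.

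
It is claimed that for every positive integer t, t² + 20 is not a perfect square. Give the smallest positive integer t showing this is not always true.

t = 4

Check each positive integer t in order until t² + 20 is a perfect square.
For t = 1, 2, 3 the conclusion holds.
t = 4: 4² + 20 = 36 = 6², a perfect square.
Hence t = 4 is a counterexample.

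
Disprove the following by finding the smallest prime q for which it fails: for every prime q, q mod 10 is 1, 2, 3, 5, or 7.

A counterexample is any prime q such that the claim fails; we check each in order.
q = 2: 2 mod 10 = 2.
q = 3: 3 mod 10 = 3.
q = 5: 5 mod 10 = 5.
q = 7: 7 mod 10 = 7.
q = 11: 11 mod 10 = 1.
q = 13: 13 mod 10 = 3.
q = 17: 17 mod 10 = 7.
q = 19: 19 mod 10 = 9 — not in {1, 2, 3, 5, 7}.
Hence q = 19 is a counterexample.

q = 19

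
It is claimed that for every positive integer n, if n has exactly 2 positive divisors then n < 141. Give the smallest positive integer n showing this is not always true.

n = 149

The first 34 eligible values, up to n = 139, all satisfy the conclusion.
n = 149: τ(149) = 2; 149 ≥ 141.
So n = 149 is the smallest counterexample.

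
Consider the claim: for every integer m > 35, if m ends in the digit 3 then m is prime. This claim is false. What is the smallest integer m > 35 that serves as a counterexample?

m = 63

A counterexample is any integer m > 35 such that m ends in the digit 3 but m is not prime; we check each in order.
For m = 43, 53 the conclusion holds.
m = 63: 63 ends in 3; 63 = 3 × 21, composite.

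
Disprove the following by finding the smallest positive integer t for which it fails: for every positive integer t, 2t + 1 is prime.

t = 4

t = 1: 2t + 1 = 3, prime.
t = 2: 2t + 1 = 5, prime.
t = 3: 2t + 1 = 7, prime.
t = 4: 2t + 1 = 9 = 3 × 3, composite.
Hence t = 4 is a counterexample.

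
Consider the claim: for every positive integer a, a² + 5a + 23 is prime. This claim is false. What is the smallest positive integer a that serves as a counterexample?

a = 14

For a = 1, 2, 3, 4, …, 11, 12, 13 the conclusion holds.
a = 14: a² + 5a + 23 = 289 = 17 × 17, composite.
Hence a = 14 is a counterexample.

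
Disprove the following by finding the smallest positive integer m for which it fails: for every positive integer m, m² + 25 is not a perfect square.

m = 12

We need the least positive integer m for which m² + 25 is a perfect square.
The first 11 eligible values, up to m = 11, all satisfy the conclusion.
m = 12: 12² + 25 = 169 = 13², a perfect square.
Thus m = 12 disproves the claim, and no smaller m works.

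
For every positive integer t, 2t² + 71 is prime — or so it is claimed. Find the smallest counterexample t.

t = 5

We need the least positive integer t for which 2t² + 71 is not prime.
t = 1: 2t² + 71 = 73, prime.
t = 2: 2t² + 71 = 79, prime.
t = 3: 2t² + 71 = 89, prime.
t = 4: 2t² + 71 = 103, prime.
t = 5: 2t² + 71 = 121 = 11 × 11, composite.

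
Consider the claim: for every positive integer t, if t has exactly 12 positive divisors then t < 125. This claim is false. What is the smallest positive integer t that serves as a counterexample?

t = 126

A counterexample is any positive integer t such that t has exactly 12 positive divisors but the claim fails; we check each in order.
t = 60: τ(60) = 12; 60 < 125.
t = 72: τ(72) = 12; 72 < 125.
t = 84: τ(84) = 12; 84 < 125.
t = 90: τ(90) = 12; 90 < 125.
t = 96: τ(96) = 12; 96 < 125.
t = 108: τ(108) = 12; 108 < 125.
t = 126: τ(126) = 12; 126 ≥ 125.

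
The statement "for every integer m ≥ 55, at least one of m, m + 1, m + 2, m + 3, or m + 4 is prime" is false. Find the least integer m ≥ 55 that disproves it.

m = 62

We need the least integer m ≥ 55 for which m, m + 1, m + 2, m + 3, m + 4 are all composite.
m = 55: 59 is prime.
m = 56: 59 is prime.
m = 57: 59 is prime.
m = 58: 59 is prime.
m = 59: 59 is prime.
m = 60: 61 is prime.
m = 61: 61 is prime.
m = 62: 62 = 2 × 31; 63 = 3 × 21; 64 = 2 × 32; 65 = 5 × 13; 66 = 2 × 33 — all composite.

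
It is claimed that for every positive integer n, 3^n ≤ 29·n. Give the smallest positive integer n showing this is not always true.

n = 1: 3^n = 3 and 29·n = 29, so 3 ≤ 29.
n = 2: 3^n = 9 and 29·n = 58, so 9 ≤ 58.
n = 3: 3^n = 27 and 29·n = 87, so 27 ≤ 87.
n = 4: 3^n = 81 and 29·n = 116, so 81 ≤ 116.
n = 5: 3^n = 243 and 29·n = 145, so 243 > 145.
Thus n = 5 disproves the claim, and no smaller n works.

n = 5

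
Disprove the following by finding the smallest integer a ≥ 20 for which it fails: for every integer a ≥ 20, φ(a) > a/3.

a = 24

We need the least integer a ≥ 20 for which the claim fails.
The first 4 eligible values, up to a = 23, all satisfy the conclusion.
a = 24: φ(24) = 8 and 24/3 = 8, so φ(24) ≤ 24/3.
Hence a = 24 is a counterexample.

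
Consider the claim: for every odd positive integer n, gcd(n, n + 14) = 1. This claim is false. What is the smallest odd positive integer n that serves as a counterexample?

n = 7

For n = 1, 3, 5 the conclusion holds.
n = 7: gcd(7, 21) = 7.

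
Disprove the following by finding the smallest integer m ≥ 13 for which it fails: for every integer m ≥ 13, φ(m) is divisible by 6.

m = 15

A counterexample is any integer m ≥ 13 such that φ(m) is not divisible by 6; we check each in order.
m = 13: φ(13) = 12; 12 mod 6 = 0.
m = 14: φ(14) = 6; 6 mod 6 = 0.
m = 15: φ(15) = 8; 8 mod 6 = 2.
Thus m = 15 disproves the claim, and no smaller m works.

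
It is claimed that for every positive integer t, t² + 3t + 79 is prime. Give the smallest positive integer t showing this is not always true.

t = 5

For t = 1, 2, 3, 4 the conclusion holds.
t = 5: t² + 3t + 79 = 119 = 7 × 17, composite.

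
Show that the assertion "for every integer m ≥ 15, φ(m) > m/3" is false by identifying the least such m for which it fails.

m = 15: φ(15) = 8 and 15/3 = 5, so φ(15) > 15/3.
m = 16: φ(16) = 8 and 16/3 = 16/3, so φ(16) > 16/3.
m = 17: φ(17) = 16 and 17/3 = 17/3, so φ(17) > 17/3.
m = 18: φ(18) = 6 and 18/3 = 6, so φ(18) ≤ 18/3.

m = 18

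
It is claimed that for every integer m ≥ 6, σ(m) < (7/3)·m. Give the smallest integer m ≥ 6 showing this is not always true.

m = 12

We need the least integer m ≥ 6 for which the claim fails.
The first 6 eligible values, up to m = 11, all satisfy the conclusion.
m = 12: σ(12) = 28; 28 ≥ 28.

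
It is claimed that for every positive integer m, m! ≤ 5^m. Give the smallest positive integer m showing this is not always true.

Check each positive integer m in order until m! > 5^m.
For m = 1, 2, 3, 4, …, 9, 10, 11 the conclusion holds.
m = 12: m! = 479001600 and 5^m = 244140625, so 479001600 > 244140625.

m = 12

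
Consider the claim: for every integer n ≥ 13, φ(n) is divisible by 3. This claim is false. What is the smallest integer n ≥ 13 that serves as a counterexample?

Check each integer n ≥ 13 in order until φ(n) is not divisible by 3.
For n = 13, 14 the conclusion holds.
n = 15: φ(15) = 8; 8 mod 3 = 2.

n = 15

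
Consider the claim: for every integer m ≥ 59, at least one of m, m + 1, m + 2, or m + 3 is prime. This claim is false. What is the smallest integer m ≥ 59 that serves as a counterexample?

For m = 59, 60, 61 the conclusion holds.
m = 62: 62 = 2 × 31; 63 = 3 × 21; 64 = 2 × 32; 65 = 5 × 13 — all composite.

m = 62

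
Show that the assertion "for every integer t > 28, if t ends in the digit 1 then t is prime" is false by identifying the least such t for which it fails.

Check each integer t > 28 in order until t ends in the digit 1 but t is not prime.
For t = 31, 41 the conclusion holds.
t = 51: 51 ends in 1; 51 = 3 × 17, composite.

t = 51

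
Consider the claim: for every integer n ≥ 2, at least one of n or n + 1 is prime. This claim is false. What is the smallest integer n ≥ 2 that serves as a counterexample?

Check each integer n ≥ 2 in order until n, n + 1 are both composite.
The first 6 eligible values, up to n = 7, all satisfy the conclusion.
n = 8: 8 = 2 × 4; 9 = 3 × 3 — both composite.
Hence n = 8 is a counterexample.

n = 8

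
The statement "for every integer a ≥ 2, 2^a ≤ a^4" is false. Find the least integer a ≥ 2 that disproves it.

a = 17

We need the least integer a ≥ 2 for which 2^a > a^4.
For a = 2, 3, 4, 5, …, 14, 15, 16 the conclusion holds.
a = 17: 2^a = 131072 and a^4 = 83521, so 131072 > 83521.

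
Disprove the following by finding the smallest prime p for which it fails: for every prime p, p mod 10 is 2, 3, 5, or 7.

A counterexample is any prime p such that the claim fails; we check each in order.
For p = 2, 3, 5, 7 the conclusion holds.
p = 11: 11 mod 10 = 1 — not in {2, 3, 5, 7}.
Thus p = 11 disproves the claim, and no smaller p works.

p = 11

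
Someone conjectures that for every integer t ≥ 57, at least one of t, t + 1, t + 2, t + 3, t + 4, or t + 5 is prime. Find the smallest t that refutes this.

We need the least integer t ≥ 57 for which t, t + 1, t + 2, t + 3, t + 4, t + 5 are all composite.
For t = 57, 58, 59, 60, …, 87, 88, 89 the conclusion holds.
t = 90: 90 = 2 × 45; 91 = 7 × 13; 92 = 2 × 46; 93 = 3 × 31; 94 = 2 × 47; 95 = 5 × 19 — all composite.

t = 90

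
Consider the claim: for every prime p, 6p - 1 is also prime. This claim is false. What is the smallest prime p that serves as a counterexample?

A counterexample is any prime p such that 6p - 1 is not prime; we check each in order.
For p = 2, 3, 5, 7 the conclusion holds.
p = 11: 6p - 1 = 65 = 5 × 13, not prime.
Hence p = 11 is a counterexample.

p = 11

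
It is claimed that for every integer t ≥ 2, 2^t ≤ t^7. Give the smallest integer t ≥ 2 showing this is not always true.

t = 37

Check each integer t ≥ 2 in order until 2^t > t^7.
For t = 2, 3, 4, 5, …, 34, 35, 36 the conclusion holds.
t = 37: 2^t = 137438953472 and t^7 = 94931877133, so 137438953472 > 94931877133.
Hence t = 37 is a counterexample.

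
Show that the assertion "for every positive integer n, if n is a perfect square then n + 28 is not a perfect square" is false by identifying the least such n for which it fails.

n = 1: 1 + 28 = 29, not a perfect square.
n = 4: 4 + 28 = 32, not a perfect square.
n = 9: 9 + 28 = 37, not a perfect square.
n = 16: 16 + 28 = 44, not a perfect square.
n = 25: 25 + 28 = 53, not a perfect square.
n = 36: 36 = 6² and 36 + 28 = 64 = 8².
Thus n = 36 disproves the claim, and no smaller n works.

n = 36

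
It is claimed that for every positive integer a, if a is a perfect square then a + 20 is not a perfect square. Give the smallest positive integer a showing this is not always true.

a = 16

We need the least positive integer a for which a is a perfect square but a + 20 is a perfect square.
a = 1: 1 + 20 = 21, not a perfect square.
a = 4: 4 + 20 = 24, not a perfect square.
a = 9: 9 + 20 = 29, not a perfect square.
a = 16: 16 = 4² and 16 + 20 = 36 = 6².
Hence a = 16 is a counterexample.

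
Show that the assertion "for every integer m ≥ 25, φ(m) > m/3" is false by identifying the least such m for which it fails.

m = 30

We need the least integer m ≥ 25 for which the claim fails.
For m = 25, 26, 27, 28, 29 the conclusion holds.
m = 30: φ(30) = 8 and 30/3 = 10, so φ(30) ≤ 30/3.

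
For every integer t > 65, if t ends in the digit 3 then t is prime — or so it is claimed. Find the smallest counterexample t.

t = 93

We need the least integer t > 65 for which t ends in the digit 3 but t is not prime.
t = 73: 73 ends in 3 and is prime.
t = 83: 83 ends in 3 and is prime.
t = 93: 93 ends in 3; 93 = 3 × 31, composite.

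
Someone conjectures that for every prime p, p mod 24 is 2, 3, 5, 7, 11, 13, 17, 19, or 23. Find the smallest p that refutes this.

p = 73

A counterexample is any prime p such that the claim fails; we check each in order.
For p = 2, 3, 5, 7, …, 61, 67, 71 the conclusion holds.
p = 73: 73 mod 24 = 1 — not in {2, 3, 5, 7, 11, 13, 17, 19, 23}.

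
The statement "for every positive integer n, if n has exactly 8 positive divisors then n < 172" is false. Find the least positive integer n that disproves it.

Check each positive integer n in order until n has exactly 8 positive divisors but the claim fails.
The first 24 eligible values, up to n = 170, all satisfy the conclusion.
n = 174: τ(174) = 8; 174 ≥ 172.
Hence n = 174 is a counterexample.

n = 174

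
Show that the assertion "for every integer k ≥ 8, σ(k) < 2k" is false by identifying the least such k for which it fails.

A counterexample is any integer k ≥ 8 such that the claim fails; we check each in order.
k = 8: σ(8) = 15; 15 < 16.
k = 9: σ(9) = 13; 13 < 18.
k = 10: σ(10) = 18; 18 < 20.
k = 11: σ(11) = 12; 12 < 22.
k = 12: σ(12) = 28; 28 ≥ 24.
Thus k = 12 disproves the claim, and no smaller k works.

k = 12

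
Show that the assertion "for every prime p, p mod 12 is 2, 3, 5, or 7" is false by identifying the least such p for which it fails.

p = 11

A counterexample is any prime p such that the claim fails; we check each in order.
For p = 2, 3, 5, 7 the conclusion holds.
p = 11: 11 mod 12 = 11 — not in {2, 3, 5, 7}.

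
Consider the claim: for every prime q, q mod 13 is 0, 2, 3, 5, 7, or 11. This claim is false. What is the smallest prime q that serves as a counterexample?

q = 17

Check each prime q in order until the claim fails.
q = 2: 2 mod 13 = 2.
q = 3: 3 mod 13 = 3.
q = 5: 5 mod 13 = 5.
q = 7: 7 mod 13 = 7.
q = 11: 11 mod 13 = 11.
q = 13: 13 mod 13 = 0.
q = 17: 17 mod 13 = 4 — not in {0, 2, 3, 5, 7, 11}.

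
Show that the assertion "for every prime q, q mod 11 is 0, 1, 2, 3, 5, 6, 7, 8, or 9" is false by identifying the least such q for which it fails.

Check each prime q in order until the claim fails.
For q = 2, 3, 5, 7, …, 23, 29, 31 the conclusion holds.
q = 37: 37 mod 11 = 4 — not in {0, 1, 2, 3, 5, 6, 7, 8, 9}.

q = 37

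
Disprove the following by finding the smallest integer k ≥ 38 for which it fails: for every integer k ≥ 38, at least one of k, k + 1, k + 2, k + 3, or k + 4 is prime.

We need the least integer k ≥ 38 for which k, k + 1, k + 2, k + 3, k + 4 are all composite.
The first 10 eligible values, up to k = 47, all satisfy the conclusion.
k = 48: 48 = 2 × 24; 49 = 7 × 7; 50 = 2 × 25; 51 = 3 × 17; 52 = 2 × 26 — all composite.
So k = 48 is the smallest counterexample.

k = 48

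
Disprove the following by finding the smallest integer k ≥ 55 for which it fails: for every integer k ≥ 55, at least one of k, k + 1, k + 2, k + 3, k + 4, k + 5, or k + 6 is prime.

k = 90

We need the least integer k ≥ 55 for which k, k + 1, k + 2, k + 3, k + 4, k + 5, k + 6 are all composite.
For k = 55, 56, 57, 58, …, 87, 88, 89 the conclusion holds.
k = 90: 90 = 2 × 45; 91 = 7 × 13; 92 = 2 × 46; 93 = 3 × 31; 94 = 2 × 47; 95 = 5 × 19; 96 = 2 × 48 — all composite.
So k = 90 is the smallest counterexample.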